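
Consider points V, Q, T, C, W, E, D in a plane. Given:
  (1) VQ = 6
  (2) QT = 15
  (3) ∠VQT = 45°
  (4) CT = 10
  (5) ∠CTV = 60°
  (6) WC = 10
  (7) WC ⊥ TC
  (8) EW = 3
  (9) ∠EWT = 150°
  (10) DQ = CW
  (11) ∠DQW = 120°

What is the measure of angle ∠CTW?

Step 1: By the law of cosines on triangle TCW: TW² = 10² + 10² − 2·10·10·cos(90°) = 200, so TW = 10·√2.
Step 2: By the inverse law of cosines on triangle CTW: cos(∠CTW) = (10² + (10·√2)² − 10²) / (2·10·10·√2) = 200/282.84 = 0.7071, so ∠CTW = 45°.

Therefore, the measure of angle ∠CTW = 45°.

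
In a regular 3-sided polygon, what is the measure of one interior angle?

Each interior angle of a regular n-gon is (n - 2) * 180 / n.
For n = 3: (3 - 2) * 180 / 3 = 180/3 = 60 degrees.

60 degrees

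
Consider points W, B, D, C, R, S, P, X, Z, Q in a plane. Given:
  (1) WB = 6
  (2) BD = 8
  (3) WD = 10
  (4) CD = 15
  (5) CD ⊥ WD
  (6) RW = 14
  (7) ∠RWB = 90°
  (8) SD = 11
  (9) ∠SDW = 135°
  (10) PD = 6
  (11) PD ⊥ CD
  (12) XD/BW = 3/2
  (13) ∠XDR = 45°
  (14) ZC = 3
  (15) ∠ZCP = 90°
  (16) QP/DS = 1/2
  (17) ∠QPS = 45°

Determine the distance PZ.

Step 1: By the law of cosines on triangle CDP: CP² = 15² + 6² − 2·15·6·cos(90°) = 261, so CP = 3·√29.
Step 2: By the law of cosines on triangle PCZ: PZ² = (3·√29)² + 3² − 2·3·√29·3·cos(90°) = 270, so PZ = 3·√30.

Therefore, the length of PZ = 3·√30.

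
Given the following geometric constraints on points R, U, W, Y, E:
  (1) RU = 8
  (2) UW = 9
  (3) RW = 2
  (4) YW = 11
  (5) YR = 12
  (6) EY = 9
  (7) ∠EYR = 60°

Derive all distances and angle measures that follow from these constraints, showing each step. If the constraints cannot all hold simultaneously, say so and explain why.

The constraints are consistent.

Step 1: From RY = 12, YE = 9, and ∠RYE = 60°, by the law of cosines:
  RE² = RY² + YE² - 2·RY·YE·cos(60°) = 144 + 81 - 108 = 117
  RE = 3·√13

Step 2: From RU = 8, RW = 2, UW = 9, by the inverse law of cosines:
  cos(∠URW) = (RU² + RW² - UW²) / (2·RU·RW)
  ∠URW = 113.97°

Step 3: From RW = 2, RY = 12, WY = 11, by the inverse law of cosines:
  cos(∠WRY) = (RW² + RY² - WY²) / (2·RW·RY)
  ∠WRY = 55.77°

Step 4: From UR = 8, UW = 9, RW = 2, by the inverse law of cosines:
  cos(∠RUW) = (UR² + UW² - RW²) / (2·UR·UW)
  ∠RUW = 11.72°

Step 5: From WR = 2, WU = 9, RU = 8, by the inverse law of cosines:
  cos(∠RWU) = (WR² + WU² - RU²) / (2·WR·WU)
  ∠RWU = 54.31°

Step 6: From WR = 2, WY = 11, RY = 12, by the inverse law of cosines:
  cos(∠RWY) = (WR² + WY² - RY²) / (2·WR·WY)
  ∠RWY = 115.58°

Step 7: From YR = 12, YW = 11, RW = 2, by the inverse law of cosines:
  cos(∠RYW) = (YR² + YW² - RW²) / (2·YR·YW)
  ∠RYW = 8.65°

Step 8: From RE = 3·√13, RY = 12, EY = 9, by the inverse law of cosines:
  cos(∠ERY) = (RE² + RY² - EY²) / (2·RE·RY)
  ∠ERY = 46.1°

Step 9: From ER = 3·√13, EY = 9, RY = 12, by the inverse law of cosines:
  cos(∠REY) = (ER² + EY² - RY²) / (2·ER·EY)
  ∠REY = 73.9°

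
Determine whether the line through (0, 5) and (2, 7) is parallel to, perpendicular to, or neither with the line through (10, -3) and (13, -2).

Slope of line 1: m1 = (7 - 5)/(2 - 0) = 2/2 = 1
Slope of line 2: m2 = (-2 - -3)/(13 - 10) = 1/3 = 1/3
m1 != m2 (1 != 1/3), so not parallel.
m1 * m2 = (1) * (1/3) = 1/3 != -1, so not perpendicular.
The lines are neither parallel nor perpendicular.

Neither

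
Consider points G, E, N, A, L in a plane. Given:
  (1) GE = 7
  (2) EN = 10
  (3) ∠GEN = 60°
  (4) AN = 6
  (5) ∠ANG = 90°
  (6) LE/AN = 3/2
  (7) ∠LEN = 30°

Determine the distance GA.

Step 1: By the law of cosines on triangle GEN: GN² = 7² + 10² − 2·7·10·cos(60°) = 79, so GN = √79.
Step 2: By the law of cosines on triangle GNA: GA² = √79² + 6² − 2·√79·6·cos(90°) = 115, so GA = √115.

Therefore, the length of GA = √115.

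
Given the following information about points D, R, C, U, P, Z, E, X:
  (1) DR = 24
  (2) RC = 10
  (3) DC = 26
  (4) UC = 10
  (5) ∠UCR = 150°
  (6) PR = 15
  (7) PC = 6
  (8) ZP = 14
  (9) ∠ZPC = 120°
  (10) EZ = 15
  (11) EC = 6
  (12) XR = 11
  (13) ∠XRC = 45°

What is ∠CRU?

Step 1: By the law of cosines on triangle RCU: RU² = 10² + 10² − 2·10·10·cos(150°) = 373.21, so RU ≈ 19.32.
Step 2: By the inverse law of cosines on triangle CRU: cos(∠CRU) = (10² + 19.32² − 10²) / (2·10·19.32) = 373.21/386.37 = 0.9659, so ∠CRU = 15°.

Therefore, the measure of angle ∠CRU = 15°.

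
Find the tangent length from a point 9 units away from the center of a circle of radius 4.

Let T be the point of tangency. Then OT ⊥ XT (radius ⊥ tangent).
In right triangle OTX: OX² = OT² + XT²
9² = 4² + XT²
XT² = 65, XT = sqrt(65)

sqrt(65)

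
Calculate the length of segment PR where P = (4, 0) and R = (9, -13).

d = sqrt((9 - 4)^2 + (-13 - 0)^2)
d = sqrt(5^2 + -13^2)
d = sqrt(25 + 169)
d = sqrt(194)

sqrt(194)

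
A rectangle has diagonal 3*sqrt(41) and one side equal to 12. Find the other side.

b = sqrt(d^2 - a^2) = sqrt(369 - 144) = sqrt(225) = 15

15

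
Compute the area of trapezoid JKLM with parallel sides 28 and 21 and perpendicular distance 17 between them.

A trapezoid's area equals the midsegment times the height.
The midsegment is (28 + 21) / 2 = 49/2.
Area = 49/2 * 17 = 833/2.

833/2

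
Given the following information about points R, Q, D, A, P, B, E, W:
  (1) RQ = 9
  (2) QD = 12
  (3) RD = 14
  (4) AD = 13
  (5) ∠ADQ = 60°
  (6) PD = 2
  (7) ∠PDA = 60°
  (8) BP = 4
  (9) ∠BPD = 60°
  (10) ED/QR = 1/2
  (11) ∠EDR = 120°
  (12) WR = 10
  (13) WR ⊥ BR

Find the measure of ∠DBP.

Step 1: By the law of cosines on triangle BPD: BD² = 4² + 2² − 2·4·2·cos(60°) = 12, so BD = 2·√3.
Step 2: By the inverse law of cosines on triangle DBP: cos(∠DBP) = ((2·√3)² + 4² − 2²) / (2·2·√3·4) = 24/27.71 = 0.866, so ∠DBP = 30°.

Therefore, the measure of angle ∠DBP = 30°.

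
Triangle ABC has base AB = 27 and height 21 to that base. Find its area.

Area = (1/2) * base * height
Area = (1/2) * 27 * 21
Area = 567/2

567/2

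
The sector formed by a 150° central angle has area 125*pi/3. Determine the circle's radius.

Sector area A = πr² × θ/360, so r² = 360A / (πθ).
r² = 360 × 125*pi/3 / (π × 150)
r² = 100
r = 10

10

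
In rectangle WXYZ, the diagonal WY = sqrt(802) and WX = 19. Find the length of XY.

b = sqrt(d^2 - a^2) = sqrt(802 - 361) = sqrt(441) = 21

21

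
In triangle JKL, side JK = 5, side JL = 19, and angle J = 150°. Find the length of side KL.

Law of cosines: KL^2 = 5^2 + 19^2 - 2(5)(19)cos(150°) = 95*sqrt(3) + 386, so KL = sqrt(95*sqrt(3) + 386).

sqrt(95*sqrt(3) + 386)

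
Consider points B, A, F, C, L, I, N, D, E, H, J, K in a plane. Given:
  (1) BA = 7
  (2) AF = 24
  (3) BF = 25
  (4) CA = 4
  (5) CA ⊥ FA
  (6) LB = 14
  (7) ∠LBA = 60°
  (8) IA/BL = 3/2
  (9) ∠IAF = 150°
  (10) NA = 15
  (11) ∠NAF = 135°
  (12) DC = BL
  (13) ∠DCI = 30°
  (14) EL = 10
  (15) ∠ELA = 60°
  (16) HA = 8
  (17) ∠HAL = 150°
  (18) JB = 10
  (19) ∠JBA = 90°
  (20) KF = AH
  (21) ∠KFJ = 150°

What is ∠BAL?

Step 1: By the law of cosines on triangle ABL: AL² = 7² + 14² − 2·7·14·cos(60°) = 147, so AL = 7·√3.
Step 2: By the inverse law of cosines on triangle BAL: cos(∠BAL) = (7² + (7·√3)² − 14²) / (2·7·7·√3) = 0/169.74 = 0, so ∠BAL = 90°.

Therefore, the measure of angle ∠BAL = 90°.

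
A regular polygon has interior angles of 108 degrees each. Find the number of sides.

Exterior angle = 180 - 108 = 72. n = 360 / 72 = 5.

5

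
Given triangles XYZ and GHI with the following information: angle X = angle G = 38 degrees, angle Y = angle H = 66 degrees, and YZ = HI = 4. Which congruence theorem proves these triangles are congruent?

Consider the given information: angle X = angle G = 38 degrees, angle Y = angle H = 66 degrees, and YZ = HI = 4
This is not SSS or SAS: SSS requires all three pairs of sides, but we don't have that. SAS requires two sides and the included angle between them.
The correct criterion is AAS. Two pairs of corresponding angles and a non-included side are equal (Angle-Angle-Side).

AAS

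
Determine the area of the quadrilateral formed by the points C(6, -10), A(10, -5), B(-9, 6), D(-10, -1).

Using the Shoelace formula for a quadrilateral (vertices in order):
Area = (1/2)|sum of (x_i * y_(i+1) - x_(i+1) * y_i)|
Terms: (6*-5 - 10*-10) = 70, (10*6 - -9*-5) = 15, (-9*-1 - -10*6) = 69, (-10*-10 - 6*-1) = 106
Sum = 260
Area = (1/2)(260) = 130

130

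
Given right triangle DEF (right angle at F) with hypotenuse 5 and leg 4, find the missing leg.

EF = sqrt(5^2 - 4^2) = sqrt(9) = 3

3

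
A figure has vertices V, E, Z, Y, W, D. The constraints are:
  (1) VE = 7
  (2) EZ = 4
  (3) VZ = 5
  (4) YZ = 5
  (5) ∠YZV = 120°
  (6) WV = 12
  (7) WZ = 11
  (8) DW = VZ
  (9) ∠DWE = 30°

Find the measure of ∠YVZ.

Step 1: By the law of cosines on triangle VZY: VY² = 5² + 5² − 2·5·5·cos(120°) = 75, so VY = 5·√3.
Step 2: By the inverse law of cosines on triangle YVZ: cos(∠YVZ) = ((5·√3)² + 5² − 5²) / (2·5·√3·5) = 75/86.6 = 0.866, so ∠YVZ = 30°.

Therefore, the measure of angle ∠YVZ = 30°.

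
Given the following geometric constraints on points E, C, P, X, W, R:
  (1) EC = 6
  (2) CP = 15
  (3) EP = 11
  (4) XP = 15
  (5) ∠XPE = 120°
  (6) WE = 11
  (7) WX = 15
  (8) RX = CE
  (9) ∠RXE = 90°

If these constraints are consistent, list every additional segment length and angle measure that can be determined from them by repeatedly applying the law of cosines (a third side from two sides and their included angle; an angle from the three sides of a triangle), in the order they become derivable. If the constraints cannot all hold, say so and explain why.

The constraints are consistent. Derivable facts, in order:
After 1 step:
- EX ≈ 22.61
- ∠CEP = 121.01°
- ∠CPE = 20.05°
- ∠ECP = 38.94°
After 2 steps:
- ER ≈ 23.39
- ∠EWX = 120°
- ∠EXP = 24.92°
- ∠EXW = 24.92°
- ∠PEX = 35.08°
- ∠WEX = 35.08°
After 3 steps:
- ∠ERX = 75.14°
- ∠REX = 14.86°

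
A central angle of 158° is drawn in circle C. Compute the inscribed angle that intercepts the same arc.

Inscribed angle = 158° / 2 = 79° (inscribed angle theorem).

79°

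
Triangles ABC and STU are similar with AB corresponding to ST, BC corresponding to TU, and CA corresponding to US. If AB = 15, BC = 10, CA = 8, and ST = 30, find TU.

Similar triangles have proportional sides. Setting up the proportion:
ST / AB = TU / BC
30 / 15 = TU / 10
TU = 10 * 30 / 15 = 20.

20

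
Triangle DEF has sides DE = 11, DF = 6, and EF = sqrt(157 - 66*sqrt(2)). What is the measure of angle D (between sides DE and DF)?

By the inverse law of cosines: cos(D) = (DE² + DF² - EF²) / (2 × DE × DF)
cos(D) = (11² + 6² - (sqrt(157 - 66*sqrt(2)))²) / (2 × 11 × 6)
cos(D) = (121 + 36 - (157 - 66*sqrt(2))) / 132
cos(D) = sqrt(2)/2
D = arccos(sqrt(2)/2) = 45°

45°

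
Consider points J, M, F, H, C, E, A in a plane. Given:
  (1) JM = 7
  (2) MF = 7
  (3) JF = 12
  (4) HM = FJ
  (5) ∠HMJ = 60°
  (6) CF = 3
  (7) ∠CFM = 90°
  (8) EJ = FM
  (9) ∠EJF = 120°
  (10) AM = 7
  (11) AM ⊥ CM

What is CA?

Step 1: By the law of cosines on triangle CFM: CM² = 3² + 7² − 2·3·7·cos(90°) = 58, so CM = √58.
Step 2: By the law of cosines on triangle CMA: CA² = √58² + 7² − 2·√58·7·cos(90°) = 107, so CA = √107.

Therefore, the length of CA = √107.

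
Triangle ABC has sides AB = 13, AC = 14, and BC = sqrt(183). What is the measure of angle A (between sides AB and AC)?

cos(A) = (13² + 14² - (sqrt(183))²) / (2 × 13 × 14) = 1/2, so A = arccos(1/2) = 60°.

60°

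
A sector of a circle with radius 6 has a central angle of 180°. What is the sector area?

Sector area = π(6²)(1/2) = 18*pi

18*pi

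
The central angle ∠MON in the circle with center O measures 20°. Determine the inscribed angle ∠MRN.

By the inscribed angle theorem, the inscribed angle is half the central angle.
Inscribed angle = 20° / 2 = 10°

10°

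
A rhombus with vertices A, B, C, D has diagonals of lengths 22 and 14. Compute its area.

Area = (22 * 14) / 2 = 308 / 2 = 154

154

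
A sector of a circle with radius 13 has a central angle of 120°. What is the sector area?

Sector area = πr² × θ/360
= π × 13² × 1/3
= π × 169 × 1/3
= 169*pi/3

169*pi/3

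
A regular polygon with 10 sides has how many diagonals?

The number of diagonals in an n-gon is n(n - 3)/2.
For n = 10: 10(10 - 3)/2 = 10 × 7 / 2 = 35.

35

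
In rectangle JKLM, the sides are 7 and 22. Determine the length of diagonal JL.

A rectangle's diagonal splits it into two right triangles, with the diagonal as the hypotenuse.
By the Pythagorean theorem, d^2 = 7^2 + 22^2 = 533.
Therefore d = sqrt(533).

sqrt(533)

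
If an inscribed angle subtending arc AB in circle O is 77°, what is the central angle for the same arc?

The inscribed angle theorem states that a central angle is always twice any inscribed angle that subtends the same arc.
Since the inscribed angle is 77°, the central angle = 2 × 77° = 154°.

154°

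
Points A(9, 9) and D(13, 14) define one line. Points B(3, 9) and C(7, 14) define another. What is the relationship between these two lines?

Slope of line 1: m1 = (14 - 9)/(13 - 9) = 5/4 = 5/4
Slope of line 2: m2 = (14 - 9)/(7 - 3) = 5/4 = 5/4
Two lines are parallel if and only if they have equal slopes (or both are vertical).
Here m1 = m2 = 5/4, confirming the lines are parallel.

Parallel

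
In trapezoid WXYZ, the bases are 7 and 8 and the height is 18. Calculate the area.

Area = (7 + 8) * 18 / 2 = 270 / 2 = 135

135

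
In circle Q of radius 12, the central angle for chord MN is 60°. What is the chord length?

Drop a perpendicular from the center to the chord, bisecting both the chord and the central angle.
Each half-chord = r sin(θ/2) = 12 sin(30°).
The full chord = 2 × 12 × sin(30°) = 12.

12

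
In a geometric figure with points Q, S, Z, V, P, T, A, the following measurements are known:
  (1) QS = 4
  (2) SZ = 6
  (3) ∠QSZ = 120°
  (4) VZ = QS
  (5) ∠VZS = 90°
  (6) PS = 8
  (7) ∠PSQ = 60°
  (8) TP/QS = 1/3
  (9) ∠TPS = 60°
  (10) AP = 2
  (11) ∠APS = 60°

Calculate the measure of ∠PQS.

Step 1: By the law of cosines on triangle QSP: QP² = 4² + 8² − 2·4·8·cos(60°) = 48, so QP = 4·√3.
Step 2: By the inverse law of cosines on triangle PQS: cos(∠PQS) = ((4·√3)² + 4² − 8²) / (2·4·√3·4) = 0/55.43 = 0, so ∠PQS = 90°.

Therefore, the measure of angle ∠PQS = 90°.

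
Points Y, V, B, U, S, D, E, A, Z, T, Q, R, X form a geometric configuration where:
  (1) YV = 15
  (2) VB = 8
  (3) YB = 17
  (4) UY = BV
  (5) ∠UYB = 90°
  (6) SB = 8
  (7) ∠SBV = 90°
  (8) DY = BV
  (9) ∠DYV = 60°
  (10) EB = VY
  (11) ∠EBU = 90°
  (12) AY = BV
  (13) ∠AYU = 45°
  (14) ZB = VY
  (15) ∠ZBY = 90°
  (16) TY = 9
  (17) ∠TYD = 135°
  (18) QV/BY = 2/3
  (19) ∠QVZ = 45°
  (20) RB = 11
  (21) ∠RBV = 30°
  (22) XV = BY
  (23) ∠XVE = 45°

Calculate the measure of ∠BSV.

Step 1: By the law of cosines on triangle SBV: SV² = 8² + 8² − 2·8·8·cos(90°) = 128, so SV = 8·√2.
Step 2: By the inverse law of cosines on triangle BSV: cos(∠BSV) = (8² + (8·√2)² − 8²) / (2·8·8·√2) = 128/181.02 = 0.7071, so ∠BSV = 45°.

Therefore, the measure of angle ∠BSV = 45°.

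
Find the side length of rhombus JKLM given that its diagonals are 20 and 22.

In a rhombus, the diagonals bisect each other perpendicularly, creating four congruent right triangles.
Each triangle has legs 10 (half of 20) and 11 (half of 22).
The hypotenuse of each right triangle is a side of the rhombus:
side = sqrt(10^2 + 11^2) = sqrt(221)

sqrt(221)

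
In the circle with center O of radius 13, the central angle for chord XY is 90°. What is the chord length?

Chord length = 2r sin(θ/2)
= 2 × 13 × sin(90°/2)
= 2 × 13 × sin(45°)
= 13*sqrt(2)

13*sqrt(2)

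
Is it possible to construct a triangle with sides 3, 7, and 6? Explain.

Sort the sides: 3, 6, 7.
It suffices to check that the sum of the two smallest exceeds the largest:
3 + 6 = 9 > 7. ✓
Yes, a valid triangle can be formed.

Yes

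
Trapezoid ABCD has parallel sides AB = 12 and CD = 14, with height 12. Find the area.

Area of a trapezoid = (base1 + base2) * height / 2
Area = (12 + 14) * 12 / 2
Area = 26 * 12 / 2
Area = 312 / 2
Area = 156

156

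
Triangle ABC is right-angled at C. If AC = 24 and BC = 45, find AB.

In a right triangle, the square of the hypotenuse equals the sum of the squares of the two legs.
The legs are 24 and 45, so the hypotenuse = sqrt(576 + 2025) = sqrt(2601) = 51.

51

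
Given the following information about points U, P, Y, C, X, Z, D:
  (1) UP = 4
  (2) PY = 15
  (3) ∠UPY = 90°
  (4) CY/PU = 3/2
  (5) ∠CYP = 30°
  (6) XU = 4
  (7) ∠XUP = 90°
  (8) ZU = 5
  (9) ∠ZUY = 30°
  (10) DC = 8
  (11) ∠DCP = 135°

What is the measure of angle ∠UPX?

Step 1: By the law of cosines on triangle PUX: PX² = 4² + 4² − 2·4·4·cos(90°) = 32, so PX = 4·√2.
Step 2: By the inverse law of cosines on triangle UPX: cos(∠UPX) = (4² + (4·√2)² − 4²) / (2·4·4·√2) = 32/45.25 = 0.7071, so ∠UPX = 45°.

Therefore, the measure of angle ∠UPX = 45°.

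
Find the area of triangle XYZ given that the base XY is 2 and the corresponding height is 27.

Area = (1/2)(2)(27) = 27

27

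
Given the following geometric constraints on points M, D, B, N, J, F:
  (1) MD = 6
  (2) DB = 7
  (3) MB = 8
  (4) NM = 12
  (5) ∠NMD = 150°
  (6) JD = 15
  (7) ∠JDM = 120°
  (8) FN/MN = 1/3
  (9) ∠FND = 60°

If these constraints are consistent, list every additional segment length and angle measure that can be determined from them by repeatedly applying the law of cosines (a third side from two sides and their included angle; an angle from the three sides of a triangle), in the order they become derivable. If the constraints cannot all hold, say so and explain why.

The constraints are consistent. Derivable facts, in order:
After 1 step:
- DN ≈ 17.46
- MJ = 3·√39
- ∠BDM = 75.52°
- ∠BMD = 57.91°
- ∠DBM = 46.57°
After 2 steps:
- DF ≈ 15.84
- ∠DJM = 16.1°
- ∠DMJ = 43.9°
- ∠DNM = 9.9°
- ∠MDN = 20.1°
After 3 steps:
- ∠DFN = 107.37°
- ∠FDN = 12.63°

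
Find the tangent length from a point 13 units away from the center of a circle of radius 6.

Let T be the point of tangency. Then OT ⊥ XT (radius ⊥ tangent).
In right triangle OTX: OX² = OT² + XT²
13² = 6² + XT²
XT² = 133, XT = sqrt(133)

sqrt(133)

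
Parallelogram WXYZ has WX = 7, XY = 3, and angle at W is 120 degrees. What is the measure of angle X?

In a parallelogram, consecutive angles are supplementary (sum to 180°).
angle X = 180 - angle W
angle X = 180 - 120
angle X = 60 degrees

60 degrees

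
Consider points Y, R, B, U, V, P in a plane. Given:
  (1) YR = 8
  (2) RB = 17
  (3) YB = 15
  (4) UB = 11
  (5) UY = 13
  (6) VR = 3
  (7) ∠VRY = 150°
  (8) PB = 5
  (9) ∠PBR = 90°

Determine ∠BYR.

Step 1: By the inverse law of cosines on triangle BYR: cos(∠BYR) = (15² + 8² − 17²) / (2·15·8) = 0/240 = 0, so ∠BYR = 90°.

Therefore, the measure of angle ∠BYR = 90°.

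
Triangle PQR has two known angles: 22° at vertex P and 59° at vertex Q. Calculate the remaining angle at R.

Let angle R = x. Then 22 + 59 + x = 180.
x = 180 - 81 = 99 degrees.

99 degrees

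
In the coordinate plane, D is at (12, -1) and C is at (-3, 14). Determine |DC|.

d = sqrt((-15)^2 + (15)^2) = sqrt(450) = 15*sqrt(2)

15*sqrt(2)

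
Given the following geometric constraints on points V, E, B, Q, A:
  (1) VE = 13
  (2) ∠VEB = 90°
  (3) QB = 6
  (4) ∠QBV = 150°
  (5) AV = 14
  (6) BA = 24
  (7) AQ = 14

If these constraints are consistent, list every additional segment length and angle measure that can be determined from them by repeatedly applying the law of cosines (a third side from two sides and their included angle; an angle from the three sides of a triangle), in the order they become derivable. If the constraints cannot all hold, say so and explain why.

These constraints are not satisfiable: by the triangle inequality in triangle QBA, (3) QB = 6 and (7) AQ = 14 force BA ≤ 6 + 14 = 20, but (6) says BA = 24. No planar figure meets all of them, so nothing further can be derived.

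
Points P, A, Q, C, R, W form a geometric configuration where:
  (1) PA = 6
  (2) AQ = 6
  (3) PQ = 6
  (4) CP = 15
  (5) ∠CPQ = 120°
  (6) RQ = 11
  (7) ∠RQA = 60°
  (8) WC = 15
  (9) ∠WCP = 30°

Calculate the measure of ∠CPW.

Step 1: By the law of cosines on triangle PCW: PW² = 15² + 15² − 2·15·15·cos(30°) = 60.29, so PW ≈ 7.76.
Step 2: By the inverse law of cosines on triangle CPW: cos(∠CPW) = (15² + 7.76² − 15²) / (2·15·7.76) = 60.29/232.94 = 0.2588, so ∠CPW = 75°.

Therefore, the measure of angle ∠CPW = 75°.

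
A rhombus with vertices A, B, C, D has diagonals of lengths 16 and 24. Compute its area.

Area of a rhombus = (d1 * d2) / 2
Area = (16 * 24) / 2
Area = 384 / 2
Area = 192

192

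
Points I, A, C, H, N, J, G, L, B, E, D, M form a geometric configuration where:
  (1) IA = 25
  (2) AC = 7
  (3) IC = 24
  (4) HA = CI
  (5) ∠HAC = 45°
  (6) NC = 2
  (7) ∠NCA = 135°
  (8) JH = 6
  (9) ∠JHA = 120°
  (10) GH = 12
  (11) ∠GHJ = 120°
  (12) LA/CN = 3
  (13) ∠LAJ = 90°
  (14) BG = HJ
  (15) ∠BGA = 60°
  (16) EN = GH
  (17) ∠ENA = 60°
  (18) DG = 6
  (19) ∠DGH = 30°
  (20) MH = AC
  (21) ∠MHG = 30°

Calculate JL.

From the given relations: HA = CI = 24; LA = 3·CN = 3·2 = 6.
Step 1: By the law of cosines on triangle JHA: JA² = 6² + 24² − 2·6·24·cos(120°) = 756, so JA = 6·√21.
Step 2: By the law of cosines on triangle JAL: JL² = (6·√21)² + 6² − 2·6·√21·6·cos(90°) = 792, so JL = 6·√22.

Therefore, the length of JL = 6·√22.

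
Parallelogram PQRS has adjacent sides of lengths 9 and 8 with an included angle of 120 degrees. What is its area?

Area = 9 * 8 * sin(120°) = 72 * sqrt(3)/2 = 36*sqrt(3)

36*sqrt(3)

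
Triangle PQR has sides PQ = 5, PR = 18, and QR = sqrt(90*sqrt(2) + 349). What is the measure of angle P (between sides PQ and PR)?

By the inverse law of cosines: cos(P) = (PQ² + PR² - QR²) / (2 × PQ × PR)
cos(P) = (5² + 18² - (sqrt(90*sqrt(2) + 349))²) / (2 × 5 × 18)
cos(P) = (25 + 324 - (90*sqrt(2) + 349)) / 180
cos(P) = -sqrt(2)/2
P = arccos(-sqrt(2)/2) = 135°

135°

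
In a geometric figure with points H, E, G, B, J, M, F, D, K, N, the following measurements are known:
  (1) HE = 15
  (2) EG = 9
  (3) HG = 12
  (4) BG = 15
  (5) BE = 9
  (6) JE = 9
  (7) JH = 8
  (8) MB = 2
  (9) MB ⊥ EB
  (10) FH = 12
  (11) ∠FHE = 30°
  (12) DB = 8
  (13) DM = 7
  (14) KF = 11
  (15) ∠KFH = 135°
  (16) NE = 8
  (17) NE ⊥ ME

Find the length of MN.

Step 1: By the law of cosines on triangle EBM: EM² = 9² + 2² − 2·9·2·cos(90°) = 85, so EM = √85.
Step 2: By the law of cosines on triangle MEN: MN² = √85² + 8² − 2·√85·8·cos(90°) = 149, so MN = √149.

Therefore, the length of MN = √149.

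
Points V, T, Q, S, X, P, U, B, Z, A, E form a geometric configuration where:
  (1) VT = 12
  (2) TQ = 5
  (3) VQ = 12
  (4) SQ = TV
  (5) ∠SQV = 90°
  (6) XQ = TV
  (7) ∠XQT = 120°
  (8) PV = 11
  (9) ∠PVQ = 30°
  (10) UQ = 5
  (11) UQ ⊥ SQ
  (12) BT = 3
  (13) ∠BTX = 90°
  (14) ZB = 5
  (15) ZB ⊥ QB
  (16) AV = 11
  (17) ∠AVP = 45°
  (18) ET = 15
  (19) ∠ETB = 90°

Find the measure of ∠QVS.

From the given relations: SQ = TV = 12.
Step 1: By the law of cosines on triangle VQS: VS² = 12² + 12² − 2·12·12·cos(90°) = 288, so VS = 12·√2.
Step 2: By the inverse law of cosines on triangle QVS: cos(∠QVS) = (12² + (12·√2)² − 12²) / (2·12·12·√2) = 288/407.29 = 0.7071, so ∠QVS = 45°.

Therefore, the measure of angle ∠QVS = 45°.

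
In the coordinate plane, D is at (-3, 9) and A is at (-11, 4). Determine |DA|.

d = sqrt((-8)^2 + (-5)^2) = sqrt(89)

sqrt(89)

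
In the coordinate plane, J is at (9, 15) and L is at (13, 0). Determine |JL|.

d = sqrt((13 - 9)^2 + (0 - 15)^2)
d = sqrt(4^2 + -15^2)
d = sqrt(16 + 225)
d = sqrt(241)

sqrt(241)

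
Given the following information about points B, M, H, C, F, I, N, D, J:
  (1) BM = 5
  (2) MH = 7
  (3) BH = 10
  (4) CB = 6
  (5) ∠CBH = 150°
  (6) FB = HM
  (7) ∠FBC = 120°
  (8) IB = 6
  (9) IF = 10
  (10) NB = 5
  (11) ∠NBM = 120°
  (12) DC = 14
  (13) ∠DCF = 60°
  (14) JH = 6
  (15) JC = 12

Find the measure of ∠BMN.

Step 1: By the law of cosines on triangle MBN: MN² = 5² + 5² − 2·5·5·cos(120°) = 75, so MN = 5·√3.
Step 2: By the inverse law of cosines on triangle BMN: cos(∠BMN) = (5² + (5·√3)² − 5²) / (2·5·5·√3) = 75/86.6 = 0.866, so ∠BMN = 30°.

Therefore, the measure of angle ∠BMN = 30°.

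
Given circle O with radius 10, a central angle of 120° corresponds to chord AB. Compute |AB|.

Drop a perpendicular from the center to the chord, bisecting both the chord and the central angle.
Each half-chord = r sin(θ/2) = 10 sin(60°).
The full chord = 2 × 10 × sin(60°) = 10*sqrt(3).

10*sqrt(3)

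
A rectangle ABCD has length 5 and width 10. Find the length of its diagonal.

A rectangle's diagonal splits it into two right triangles, with the diagonal as the hypotenuse.
By the Pythagorean theorem, d^2 = 5^2 + 10^2 = 125.
Therefore d = sqrt(125) = 5*sqrt(5).

5*sqrt(5)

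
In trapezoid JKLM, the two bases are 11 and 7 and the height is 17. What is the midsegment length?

midsegment = (11 + 7) / 2 = 18 / 2 = 9

9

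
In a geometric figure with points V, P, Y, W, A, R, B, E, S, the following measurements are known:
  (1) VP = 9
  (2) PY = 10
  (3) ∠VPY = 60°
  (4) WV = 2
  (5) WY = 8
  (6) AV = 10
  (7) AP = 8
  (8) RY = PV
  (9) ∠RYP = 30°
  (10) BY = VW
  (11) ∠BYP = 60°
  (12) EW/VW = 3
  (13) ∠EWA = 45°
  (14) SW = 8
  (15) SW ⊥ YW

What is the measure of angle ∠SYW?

Step 1: By the law of cosines on triangle YWS: YS² = 8² + 8² − 2·8·8·cos(90°) = 128, so YS = 8·√2.
Step 2: By the inverse law of cosines on triangle SYW: cos(∠SYW) = ((8·√2)² + 8² − 8²) / (2·8·√2·8) = 128/181.02 = 0.7071, so ∠SYW = 45°.

Therefore, the measure of angle ∠SYW = 45°.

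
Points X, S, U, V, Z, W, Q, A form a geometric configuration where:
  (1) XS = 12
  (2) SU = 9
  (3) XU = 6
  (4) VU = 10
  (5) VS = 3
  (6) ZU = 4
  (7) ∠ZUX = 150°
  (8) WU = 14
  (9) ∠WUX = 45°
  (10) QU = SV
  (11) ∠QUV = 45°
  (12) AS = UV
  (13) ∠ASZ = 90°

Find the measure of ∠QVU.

From the given relations: QU = SV = 3.
Step 1: By the law of cosines on triangle VUQ: VQ² = 10² + 3² − 2·10·3·cos(45°) = 66.57, so VQ ≈ 8.16.
Step 2: By the inverse law of cosines on triangle QVU: cos(∠QVU) = (8.16² + 10² − 3²) / (2·8.16·10) = 157.57/163.19 = 0.9656, so ∠QVU = 15.07°.

Therefore, the measure of angle ∠QVU = 15.07°.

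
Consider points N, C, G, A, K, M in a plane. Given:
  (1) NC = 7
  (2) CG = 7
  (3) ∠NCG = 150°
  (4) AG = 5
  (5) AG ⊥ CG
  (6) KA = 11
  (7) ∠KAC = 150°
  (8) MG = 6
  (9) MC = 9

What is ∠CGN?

Step 1: By the law of cosines on triangle GCN: GN² = 7² + 7² − 2·7·7·cos(150°) = 182.87, so GN ≈ 13.52.
Step 2: By the inverse law of cosines on triangle CGN: cos(∠CGN) = (7² + 13.52² − 7²) / (2·7·13.52) = 182.87/189.32 = 0.9659, so ∠CGN = 15°.

Therefore, the measure of angle ∠CGN = 15°.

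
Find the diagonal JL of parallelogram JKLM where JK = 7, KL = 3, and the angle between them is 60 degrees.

Using the law of cosines:
d^2 = 7^2 + 3^2 - 2(7)(3)cos(60 degrees)
d^2 = 49 + 9 - 42*1/2
d^2 = 37
d = sqrt(37)

sqrt(37)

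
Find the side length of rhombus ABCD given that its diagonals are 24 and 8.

The diagonals of a rhombus bisect each other at right angles.
Half-diagonals: 24/2 = 12 and 8/2 = 4
side = sqrt(12^2 + 4^2)
side = sqrt(144 + 16)
side = sqrt(160) = 4*sqrt(10)

4*sqrt(10)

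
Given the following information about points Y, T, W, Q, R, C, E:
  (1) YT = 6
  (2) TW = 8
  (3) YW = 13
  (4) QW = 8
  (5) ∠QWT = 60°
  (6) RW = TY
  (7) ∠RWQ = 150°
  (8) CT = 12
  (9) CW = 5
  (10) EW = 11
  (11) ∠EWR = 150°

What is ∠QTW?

Step 1: By the law of cosines on triangle TWQ: TQ² = 8² + 8² − 2·8·8·cos(60°) = 64, so TQ = 8.
Step 2: By the inverse law of cosines on triangle QTW: cos(∠QTW) = (8² + 8² − 8²) / (2·8·8) = 64/128 = 0.5, so ∠QTW = 60°.

Therefore, the measure of angle ∠QTW = 60°.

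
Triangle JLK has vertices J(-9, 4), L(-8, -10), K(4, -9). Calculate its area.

The Shoelace formula computes the area from vertex coordinates by summing cross products.
For vertices (-9,4), (-8,-10), (4,-9):
Signed sum = -9*-10 - -8*4 + -8*-9 - 4*-10 + 4*4 - -9*-9
= 122 + 112 + -65 = 169
Area = (1/2)|169| = 169/2.

169/2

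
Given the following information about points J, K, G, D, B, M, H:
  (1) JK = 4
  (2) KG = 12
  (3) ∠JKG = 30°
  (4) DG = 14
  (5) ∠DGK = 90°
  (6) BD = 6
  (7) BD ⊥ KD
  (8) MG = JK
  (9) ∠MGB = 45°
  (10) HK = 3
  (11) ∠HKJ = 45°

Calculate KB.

Step 1: By the law of cosines on triangle DGK: DK² = 14² + 12² − 2·14·12·cos(90°) = 340, so DK = 2·√85.
Step 2: By the law of cosines on triangle KDB: KB² = (2·√85)² + 6² − 2·2·√85·6·cos(90°) = 376, so KB = 2·√94.

Therefore, the length of KB = 2·√94.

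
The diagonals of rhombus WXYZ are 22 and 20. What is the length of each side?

The diagonals of a rhombus bisect each other at right angles.
Half-diagonals: 22/2 = 11 and 20/2 = 10
side = sqrt(11^2 + 10^2)
side = sqrt(121 + 100)
side = sqrt(221)

sqrt(221)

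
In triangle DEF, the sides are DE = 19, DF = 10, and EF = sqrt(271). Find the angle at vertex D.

When all three sides of a triangle are known, the law of cosines can be rearranged to find any angle.
cos(C) = (a² + b² - c²) / (2ab) gives cos(D) = 1/2.
Taking the inverse cosine: D = 60°.

60°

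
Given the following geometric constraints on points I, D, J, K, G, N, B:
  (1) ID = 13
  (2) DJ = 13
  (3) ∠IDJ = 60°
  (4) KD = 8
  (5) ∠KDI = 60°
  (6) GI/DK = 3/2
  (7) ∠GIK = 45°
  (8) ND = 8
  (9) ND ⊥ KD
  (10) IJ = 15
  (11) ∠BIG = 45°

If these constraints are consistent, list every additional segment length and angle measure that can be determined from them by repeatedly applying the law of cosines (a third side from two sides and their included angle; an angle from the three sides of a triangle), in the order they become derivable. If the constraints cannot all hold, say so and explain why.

These constraints are not satisfiable: (1), (2) and (3) already determine IJ: by the law of cosines IJ² = 13² + 13² − 2·13·13·cos(60°) = 169, so IJ = 13, which contradicts (10) IJ = 15. No planar figure meets all of them, so nothing further can be derived.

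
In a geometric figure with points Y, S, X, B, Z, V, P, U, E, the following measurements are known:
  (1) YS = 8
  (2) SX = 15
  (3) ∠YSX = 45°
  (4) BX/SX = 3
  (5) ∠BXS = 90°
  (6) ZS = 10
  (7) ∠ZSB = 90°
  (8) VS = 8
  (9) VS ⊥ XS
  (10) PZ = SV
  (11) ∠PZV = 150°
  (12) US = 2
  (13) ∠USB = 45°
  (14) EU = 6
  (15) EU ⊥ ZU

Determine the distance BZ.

From the given relations: BX = 3·SX = 3·15 = 45.
Step 1: By the law of cosines on triangle BXS: BS² = 45² + 15² − 2·45·15·cos(90°) = 2250, so BS = 15·√10.
Step 2: By the law of cosines on triangle BSZ: BZ² = (15·√10)² + 10² − 2·15·√10·10·cos(90°) = 2350, so BZ = 5·√94.

Therefore, the length of BZ = 5·√94.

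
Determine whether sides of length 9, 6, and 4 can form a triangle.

Sort the sides: 4, 6, 9.
It suffices to check that the sum of the two smallest exceeds the largest:
4 + 6 = 10 > 9. ✓
Yes, a valid triangle can be formed.

Yes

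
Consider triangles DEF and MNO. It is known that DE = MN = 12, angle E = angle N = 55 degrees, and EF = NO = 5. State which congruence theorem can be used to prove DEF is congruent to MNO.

The given information matches SAS: Two pairs of corresponding sides and the included angle are equal (Side-Angle-Side).

SAS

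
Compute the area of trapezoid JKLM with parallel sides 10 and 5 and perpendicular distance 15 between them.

Area = (10 + 5) * 15 / 2 = 225 / 2 = 225/2

225/2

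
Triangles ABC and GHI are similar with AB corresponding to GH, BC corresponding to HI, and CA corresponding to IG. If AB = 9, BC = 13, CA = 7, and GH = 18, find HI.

k = 18/9 = 2. HI = 2 * 13 = 26.

26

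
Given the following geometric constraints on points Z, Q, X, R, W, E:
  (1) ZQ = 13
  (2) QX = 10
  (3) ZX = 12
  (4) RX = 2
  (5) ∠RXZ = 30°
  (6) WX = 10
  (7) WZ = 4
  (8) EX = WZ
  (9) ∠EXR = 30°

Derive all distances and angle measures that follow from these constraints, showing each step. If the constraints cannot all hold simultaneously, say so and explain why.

The constraints are consistent.

From the given relations:
  EX = WZ = 4

Step 1: From ZX = 12, XR = 2, and ∠ZXR = 30°, by the law of cosines:
  ZR² = ZX² + XR² - 2·ZX·XR·cos(30°) = 144 + 4 - 41.57 = 106.4
  ZR ≈ 10.32

Step 2: From RX = 2, XE = 4, and ∠RXE = 30°, by the law of cosines:
  RE² = RX² + XE² - 2·RX·XE·cos(30°) = 4 + 16 - 13.86 = 6.144
  RE ≈ 2.48

Step 3: From ZQ = 13, ZX = 12, QX = 10, by the inverse law of cosines:
  cos(∠QZX) = (ZQ² + ZX² - QX²) / (2·ZQ·ZX)
  ∠QZX = 46.95°

Step 4: From ZW = 4, ZX = 12, WX = 10, by the inverse law of cosines:
  cos(∠WZX) = (ZW² + ZX² - WX²) / (2·ZW·ZX)
  ∠WZX = 51.32°

Step 5: From QX = 10, QZ = 13, XZ = 12, by the inverse law of cosines:
  cos(∠XQZ) = (QX² + QZ² - XZ²) / (2·QX·QZ)
  ∠XQZ = 61.26°

Step 6: From XQ = 10, XZ = 12, QZ = 13, by the inverse law of cosines:
  cos(∠QXZ) = (XQ² + XZ² - QZ²) / (2·XQ·XZ)
  ∠QXZ = 71.79°

Step 7: From XW = 10, XZ = 12, WZ = 4, by the inverse law of cosines:
  cos(∠WXZ) = (XW² + XZ² - WZ²) / (2·XW·XZ)
  ∠WXZ = 18.19°

Step 8: From WX = 10, WZ = 4, XZ = 12, by the inverse law of cosines:
  cos(∠XWZ) = (WX² + WZ² - XZ²) / (2·WX·WZ)
  ∠XWZ = 110.49°

Step 9: From ZR = 10.32, ZX = 12, RX = 2, by the inverse law of cosines:
  cos(∠RZX) = (ZR² + ZX² - RX²) / (2·ZR·ZX)
  ∠RZX = 5.56°

Step 10: From RE = 2.48, RX = 2, EX = 4, by the inverse law of cosines:
  cos(∠ERX) = (RE² + RX² - EX²) / (2·RE·RX)
  ∠ERX = 126.21°

Step 11: From RX = 2, RZ = 10.32, XZ = 12, by the inverse law of cosines:
  cos(∠XRZ) = (RX² + RZ² - XZ²) / (2·RX·RZ)
  ∠XRZ = 144.44°

Step 12: From ER = 2.48, EX = 4, RX = 2, by the inverse law of cosines:
  cos(∠REX) = (ER² + EX² - RX²) / (2·ER·EX)
  ∠REX = 23.79°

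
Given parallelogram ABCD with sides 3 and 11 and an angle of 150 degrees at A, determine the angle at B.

Consecutive angles are supplementary: angle B = 180 - 150 = 30 degrees.

30 degrees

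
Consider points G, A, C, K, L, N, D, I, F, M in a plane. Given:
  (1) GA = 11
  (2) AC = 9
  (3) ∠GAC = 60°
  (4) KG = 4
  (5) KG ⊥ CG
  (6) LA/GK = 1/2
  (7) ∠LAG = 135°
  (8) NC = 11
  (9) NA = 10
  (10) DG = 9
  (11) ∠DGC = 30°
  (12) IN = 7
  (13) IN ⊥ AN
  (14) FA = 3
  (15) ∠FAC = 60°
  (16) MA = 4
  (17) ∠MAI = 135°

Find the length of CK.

Step 1: By the law of cosines on triangle CAG: CG² = 9² + 11² − 2·9·11·cos(60°) = 103, so CG = √103.
Step 2: By the law of cosines on triangle CGK: CK² = √103² + 4² − 2·√103·4·cos(90°) = 119, so CK = √119.

Therefore, the length of CK = √119.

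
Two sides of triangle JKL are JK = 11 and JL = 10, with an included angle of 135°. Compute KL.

Law of cosines: KL^2 = 11^2 + 10^2 - 2(11)(10)cos(135°) = 110*sqrt(2) + 221, so KL = sqrt(110*sqrt(2) + 221).

sqrt(110*sqrt(2) + 221)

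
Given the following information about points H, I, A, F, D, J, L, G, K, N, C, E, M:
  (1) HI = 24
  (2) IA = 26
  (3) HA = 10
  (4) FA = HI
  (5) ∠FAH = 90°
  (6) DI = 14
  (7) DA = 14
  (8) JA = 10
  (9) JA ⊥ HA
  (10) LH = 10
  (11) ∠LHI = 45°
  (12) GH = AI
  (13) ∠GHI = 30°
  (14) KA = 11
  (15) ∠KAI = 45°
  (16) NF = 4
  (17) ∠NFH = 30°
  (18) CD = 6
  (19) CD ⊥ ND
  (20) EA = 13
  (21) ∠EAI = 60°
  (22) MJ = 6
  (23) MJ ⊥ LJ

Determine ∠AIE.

Step 1: By the law of cosines on triangle IAE: IE² = 26² + 13² − 2·26·13·cos(60°) = 507, so IE = 13·√3.
Step 2: By the inverse law of cosines on triangle AIE: cos(∠AIE) = (26² + (13·√3)² − 13²) / (2·26·13·√3) = 1014/1170.87 = 0.866, so ∠AIE = 30°.

Therefore, the measure of angle ∠AIE = 30°.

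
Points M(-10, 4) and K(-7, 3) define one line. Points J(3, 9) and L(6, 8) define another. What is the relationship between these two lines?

Slope of line 1: m1 = (3 - 4)/(-7 - -10) = -1/3 = -1/3
Slope of line 2: m2 = (8 - 9)/(6 - 3) = -1/3 = -1/3
m1 = m2, so the lines are parallel.

Parallel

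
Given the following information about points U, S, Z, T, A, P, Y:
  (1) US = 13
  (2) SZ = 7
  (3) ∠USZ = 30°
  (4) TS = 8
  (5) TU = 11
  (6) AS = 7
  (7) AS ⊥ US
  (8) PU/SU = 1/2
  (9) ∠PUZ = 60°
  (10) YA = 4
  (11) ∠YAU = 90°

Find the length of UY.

Step 1: By the law of cosines on triangle USA: UA² = 13² + 7² − 2·13·7·cos(90°) = 218, so UA ≈ 14.76.
Step 2: By the law of cosines on triangle UAY: UY² = 14.76² + 4² − 2·14.76·4·cos(90°) = 234, so UY = 3·√26.

Therefore, the length of UY = 3·√26.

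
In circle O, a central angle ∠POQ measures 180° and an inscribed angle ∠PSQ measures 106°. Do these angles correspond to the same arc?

By the inscribed angle theorem, the inscribed angle for a central angle of 180° should be 180° / 2 = 90°.
The given inscribed angle is 106°, which does not equal 90°.
Therefore, no, they do not correspond to the same arc.

No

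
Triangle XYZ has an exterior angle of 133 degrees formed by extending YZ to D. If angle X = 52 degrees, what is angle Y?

By the exterior angle theorem: exterior angle = sum of remote interior angles.
133 = 52 + angle Y
angle Y = 133 - 52 = 81 degrees

81 degrees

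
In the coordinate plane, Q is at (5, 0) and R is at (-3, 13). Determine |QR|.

d = sqrt((-3 - 5)^2 + (13 - 0)^2)
d = sqrt(-8^2 + 13^2)
d = sqrt(64 + 169)
d = sqrt(233)

sqrt(233)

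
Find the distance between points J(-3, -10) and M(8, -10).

The horizontal distance is |8 - -3| = 11 and the vertical distance is |-10 - -10| = 0.
By the Pythagorean theorem, d = sqrt(11^2 + 0^2) = sqrt(121) = 11.

11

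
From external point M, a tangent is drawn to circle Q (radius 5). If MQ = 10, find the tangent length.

tangent = √(d² - r²) = √(10² - 5²) = √(100 - 25) = √75 = 5*sqrt(3)

5*sqrt(3)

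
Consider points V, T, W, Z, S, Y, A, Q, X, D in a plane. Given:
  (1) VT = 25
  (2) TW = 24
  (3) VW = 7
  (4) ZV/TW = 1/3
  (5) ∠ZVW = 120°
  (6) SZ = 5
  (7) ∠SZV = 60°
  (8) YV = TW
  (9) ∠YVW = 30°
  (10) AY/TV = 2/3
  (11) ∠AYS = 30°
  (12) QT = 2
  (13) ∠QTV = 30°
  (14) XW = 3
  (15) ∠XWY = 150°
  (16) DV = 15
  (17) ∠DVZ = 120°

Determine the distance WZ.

From the given relations: ZV = 1/3·TW = 1/3·24 = 8.
Step 1: By the law of cosines on triangle WVZ: WZ² = 7² + 8² − 2·7·8·cos(120°) = 169, so WZ = 13.

Therefore, the length of WZ = 13.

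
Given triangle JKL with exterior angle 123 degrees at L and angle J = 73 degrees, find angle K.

angle K = 123 - 73 = 50 degrees (exterior angle theorem).

50 degrees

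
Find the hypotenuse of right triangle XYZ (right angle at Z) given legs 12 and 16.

In a right triangle, the square of the hypotenuse equals the sum of the squares of the two legs.
The legs are 12 and 16, so the hypotenuse = sqrt(144 + 256) = sqrt(400) = 20.

20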